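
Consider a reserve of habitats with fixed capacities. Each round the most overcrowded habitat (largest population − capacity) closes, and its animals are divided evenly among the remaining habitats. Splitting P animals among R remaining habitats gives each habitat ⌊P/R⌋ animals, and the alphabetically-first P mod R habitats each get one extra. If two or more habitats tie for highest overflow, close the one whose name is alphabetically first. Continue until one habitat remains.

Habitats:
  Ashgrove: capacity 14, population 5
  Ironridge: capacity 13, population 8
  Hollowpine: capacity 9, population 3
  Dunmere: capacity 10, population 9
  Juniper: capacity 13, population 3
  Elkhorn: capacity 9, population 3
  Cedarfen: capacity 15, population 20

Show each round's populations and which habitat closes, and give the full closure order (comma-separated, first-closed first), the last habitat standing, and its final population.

Round 1: Ashgrove=5 Cedarfen=20 Dunmere=9 Elkhorn=3 Hollowpine=3 Ironridge=8 Juniper=3 → close Cedarfen (overflow 5)
  20÷6 = 3 each, +1 to first 2
Round 2: Ashgrove=9 Dunmere=13 Elkhorn=6 Hollowpine=6 Ironridge=11 Juniper=6 → close Dunmere (overflow 3)
  13÷5 = 2 each, +1 to first 3
Round 3: Ashgrove=12 Elkhorn=9 Hollowpine=9 Ironridge=13 Juniper=8 → close Elkhorn (overflow 0)
  9÷4 = 2 each, +1 to first 1
Round 4: Ashgrove=15 Hollowpine=11 Ironridge=15 Juniper=10 → close Hollowpine (overflow 2)
  11÷3 = 3 each, +1 to first 2
Round 5: Ashgrove=19 Ironridge=19 Juniper=13 → close Ironridge (overflow 6)
  19÷2 = 9 each, +1 to first 1
Round 6: Ashgrove=29 Juniper=22 → close Ashgrove (overflow 15)
  29÷1 = 29 each, +1 to first 0

Closure order: Cedarfen, Dunmere, Elkhorn, Hollowpine, Ironridge, Ashgrove
Last habitat: Juniper with 51 animals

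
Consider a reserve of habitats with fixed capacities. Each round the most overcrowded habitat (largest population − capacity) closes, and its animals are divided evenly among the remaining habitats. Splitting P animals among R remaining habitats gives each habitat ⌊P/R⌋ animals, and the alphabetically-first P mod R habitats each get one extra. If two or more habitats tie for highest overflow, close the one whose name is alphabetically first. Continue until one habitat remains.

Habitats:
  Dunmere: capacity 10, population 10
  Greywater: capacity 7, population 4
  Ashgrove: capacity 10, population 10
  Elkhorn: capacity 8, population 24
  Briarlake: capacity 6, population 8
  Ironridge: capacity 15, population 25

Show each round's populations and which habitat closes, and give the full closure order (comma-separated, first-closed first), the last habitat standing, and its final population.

Closure order: Elkhorn, Ironridge, Briarlake, Ashgrove, Dunmere
Last habitat: Greywater with 81 animals

Round 1: Ashgrove=10 Briarlake=8 Dunmere=10 Elkhorn=24 Greywater=4 Ironridge=25 → close Elkhorn (overflow 16)
  24÷5 = 4 each, +1 to first 4
Round 2: Ashgrove=15 Briarlake=13 Dunmere=15 Greywater=9 Ironridge=29 → close Ironridge (overflow 14)
  29÷4 = 7 each, +1 to first 1
Round 3: Ashgrove=23 Briarlake=20 Dunmere=22 Greywater=16 → close Briarlake (overflow 14)
  20÷3 = 6 each, +1 to first 2
Round 4: Ashgrove=30 Dunmere=29 Greywater=22 → close Ashgrove (overflow 20)
  30÷2 = 15 each, +1 to first 0
Round 5: Dunmere=44 Greywater=37 → close Dunmere (overflow 34)
  44÷1 = 44 each, +1 to first 0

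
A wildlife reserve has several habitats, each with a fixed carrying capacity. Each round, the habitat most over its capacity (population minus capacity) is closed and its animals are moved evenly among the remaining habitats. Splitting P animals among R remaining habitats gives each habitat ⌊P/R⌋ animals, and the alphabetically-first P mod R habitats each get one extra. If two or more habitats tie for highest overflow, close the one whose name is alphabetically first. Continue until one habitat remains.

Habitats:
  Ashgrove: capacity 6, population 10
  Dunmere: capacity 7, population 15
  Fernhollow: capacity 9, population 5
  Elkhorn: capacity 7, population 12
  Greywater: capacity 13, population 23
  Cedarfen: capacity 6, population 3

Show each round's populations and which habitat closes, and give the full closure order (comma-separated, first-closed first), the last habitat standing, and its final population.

Closure order: Greywater, Dunmere, Ashgrove, Elkhorn, Cedarfen
Last habitat: Fernhollow with 68 animals

Round 1: Ashgrove=10 Cedarfen=3 Dunmere=15 Elkhorn=12 Fernhollow=5 Greywater=23 → close Greywater (overflow 10)
  23÷5 = 4 each, +1 to first 3
Round 2: Ashgrove=15 Cedarfen=8 Dunmere=20 Elkhorn=16 Fernhollow=9 → close Dunmere (overflow 13)
  20÷4 = 5 each, +1 to first 0
Round 3: Ashgrove=20 Cedarfen=13 Elkhorn=21 Fernhollow=14 → close Ashgrove (overflow 14)
  20÷3 = 6 each, +1 to first 2
Round 4: Cedarfen=20 Elkhorn=28 Fernhollow=20 → close Elkhorn (overflow 21)
  28÷2 = 14 each, +1 to first 0
Round 5: Cedarfen=34 Fernhollow=34 → close Cedarfen (overflow 28)
  34÷1 = 34 each, +1 to first 0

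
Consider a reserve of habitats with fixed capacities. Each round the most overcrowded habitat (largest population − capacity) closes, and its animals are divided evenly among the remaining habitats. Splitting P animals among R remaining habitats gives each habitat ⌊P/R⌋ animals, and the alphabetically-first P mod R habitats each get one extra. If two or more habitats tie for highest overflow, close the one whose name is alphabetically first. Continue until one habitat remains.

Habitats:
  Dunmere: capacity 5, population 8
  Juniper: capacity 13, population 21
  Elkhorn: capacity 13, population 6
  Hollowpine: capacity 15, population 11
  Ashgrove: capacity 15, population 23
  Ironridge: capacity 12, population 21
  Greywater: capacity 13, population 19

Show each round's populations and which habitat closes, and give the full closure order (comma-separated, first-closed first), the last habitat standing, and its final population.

Round 1: Ashgrove=23 Dunmere=8 Elkhorn=6 Greywater=19 Hollowpine=11 Ironridge=21 Juniper=21 → close Ironridge (overflow 9)
  21÷6 = 3 each, +1 to first 3
Round 2: Ashgrove=27 Dunmere=12 Elkhorn=10 Greywater=22 Hollowpine=14 Juniper=24 → close Ashgrove (overflow 12)
  27÷5 = 5 each, +1 to first 2
Round 3: Dunmere=18 Elkhorn=16 Greywater=27 Hollowpine=19 Juniper=29 → close Juniper (overflow 16)
  29÷4 = 7 each, +1 to first 1
Round 4: Dunmere=26 Elkhorn=23 Greywater=34 Hollowpine=26 → close Dunmere (overflow 21)
  26÷3 = 8 each, +1 to first 2
Round 5: Elkhorn=32 Greywater=43 Hollowpine=34 → close Greywater (overflow 30)
  43÷2 = 21 each, +1 to first 1
Round 6: Elkhorn=54 Hollowpine=55 → close Elkhorn (overflow 41)
  54÷1 = 54 each, +1 to first 0

Closure order: Ironridge, Ashgrove, Juniper, Dunmere, Greywater, Elkhorn
Last habitat: Hollowpine with 109 animals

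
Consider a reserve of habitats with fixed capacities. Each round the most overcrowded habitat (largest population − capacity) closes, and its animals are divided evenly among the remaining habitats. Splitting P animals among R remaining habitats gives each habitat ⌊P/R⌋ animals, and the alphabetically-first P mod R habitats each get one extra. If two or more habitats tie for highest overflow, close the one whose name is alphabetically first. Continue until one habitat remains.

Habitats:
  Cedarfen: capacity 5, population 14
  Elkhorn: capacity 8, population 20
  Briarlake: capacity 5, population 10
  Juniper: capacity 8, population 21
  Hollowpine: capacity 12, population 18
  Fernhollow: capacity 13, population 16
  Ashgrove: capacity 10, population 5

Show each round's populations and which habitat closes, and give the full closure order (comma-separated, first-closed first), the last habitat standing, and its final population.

Closure order: Juniper, Elkhorn, Cedarfen, Briarlake, Hollowpine, Fernhollow
Last habitat: Ashgrove with 104 animals

Round 1: Ashgrove=5 Briarlake=10 Cedarfen=14 Elkhorn=20 Fernhollow=16 Hollowpine=18 Juniper=21 → close Juniper (overflow 13)
  21÷6 = 3 each, +1 to first 3
Round 2: Ashgrove=9 Briarlake=14 Cedarfen=18 Elkhorn=23 Fernhollow=19 Hollowpine=21 → close Elkhorn (overflow 15)
  23÷5 = 4 each, +1 to first 3
Round 3: Ashgrove=14 Briarlake=19 Cedarfen=23 Fernhollow=23 Hollowpine=25 → close Cedarfen (overflow 18)
  23÷4 = 5 each, +1 to first 3
Round 4: Ashgrove=20 Briarlake=25 Fernhollow=29 Hollowpine=30 → close Briarlake (overflow 20)
  25÷3 = 8 each, +1 to first 1
Round 5: Ashgrove=29 Fernhollow=37 Hollowpine=38 → close Hollowpine (overflow 26)
  38÷2 = 19 each, +1 to first 0
Round 6: Ashgrove=48 Fernhollow=56 → close Fernhollow (overflow 43)
  56÷1 = 56 each, +1 to first 0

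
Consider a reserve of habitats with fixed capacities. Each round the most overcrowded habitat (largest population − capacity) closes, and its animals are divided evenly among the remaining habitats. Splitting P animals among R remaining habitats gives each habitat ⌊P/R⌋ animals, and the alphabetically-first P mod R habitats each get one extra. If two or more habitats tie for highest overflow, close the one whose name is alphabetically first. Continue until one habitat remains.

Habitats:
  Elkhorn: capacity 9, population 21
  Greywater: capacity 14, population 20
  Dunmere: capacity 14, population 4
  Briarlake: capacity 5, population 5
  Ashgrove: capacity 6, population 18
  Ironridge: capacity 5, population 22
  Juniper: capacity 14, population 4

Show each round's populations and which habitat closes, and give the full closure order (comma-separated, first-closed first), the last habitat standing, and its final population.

Closure order: Ironridge, Ashgrove, Elkhorn, Greywater, Briarlake, Dunmere
Last habitat: Juniper with 94 animals

Round 1: Ashgrove=18 Briarlake=5 Dunmere=4 Elkhorn=21 Greywater=20 Ironridge=22 Juniper=4 → close Ironridge (overflow 17)
  22÷6 = 3 each, +1 to first 4
Round 2: Ashgrove=22 Briarlake=9 Dunmere=8 Elkhorn=25 Greywater=23 Juniper=7 → close Ashgrove (overflow 16)
  22÷5 = 4 each, +1 to first 2
Round 3: Briarlake=14 Dunmere=13 Elkhorn=29 Greywater=27 Juniper=11 → close Elkhorn (overflow 20)
  29÷4 = 7 each, +1 to first 1
Round 4: Briarlake=22 Dunmere=20 Greywater=34 Juniper=18 → close Greywater (overflow 20)
  34÷3 = 11 each, +1 to first 1
Round 5: Briarlake=34 Dunmere=31 Juniper=29 → close Briarlake (overflow 29)
  34÷2 = 17 each, +1 to first 0
Round 6: Dunmere=48 Juniper=46 → close Dunmere (overflow 34)
  48÷1 = 48 each, +1 to first 0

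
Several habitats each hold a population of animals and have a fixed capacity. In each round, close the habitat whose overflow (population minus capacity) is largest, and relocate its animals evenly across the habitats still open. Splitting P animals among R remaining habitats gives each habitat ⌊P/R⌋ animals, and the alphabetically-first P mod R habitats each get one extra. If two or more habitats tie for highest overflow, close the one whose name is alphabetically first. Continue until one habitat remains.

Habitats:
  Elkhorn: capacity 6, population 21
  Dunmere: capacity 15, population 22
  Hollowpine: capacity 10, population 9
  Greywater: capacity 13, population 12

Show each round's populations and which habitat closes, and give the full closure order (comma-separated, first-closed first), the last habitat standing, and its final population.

Round 1: Dunmere=22 Elkhorn=21 Greywater=12 Hollowpine=9 → close Elkhorn (overflow 15)
  21÷3 = 7 each, +1 to first 0
Round 2: Dunmere=29 Greywater=19 Hollowpine=16 → close Dunmere (overflow 14)
  29÷2 = 14 each, +1 to first 1
Round 3: Greywater=34 Hollowpine=30 → close Greywater (overflow 21)
  34÷1 = 34 each, +1 to first 0

Closure order: Elkhorn, Dunmere, Greywater
Last habitat: Hollowpine with 64 animals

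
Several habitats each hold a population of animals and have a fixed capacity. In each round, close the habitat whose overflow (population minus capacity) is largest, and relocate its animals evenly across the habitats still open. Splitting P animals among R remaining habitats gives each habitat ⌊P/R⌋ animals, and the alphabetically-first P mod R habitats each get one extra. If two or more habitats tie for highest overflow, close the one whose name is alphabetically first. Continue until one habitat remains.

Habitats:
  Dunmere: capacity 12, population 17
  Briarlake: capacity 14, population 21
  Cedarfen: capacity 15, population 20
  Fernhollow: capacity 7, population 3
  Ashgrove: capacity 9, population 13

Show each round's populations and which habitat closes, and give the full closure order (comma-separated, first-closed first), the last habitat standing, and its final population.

Closure order: Briarlake, Ashgrove, Cedarfen, Dunmere
Last habitat: Fernhollow with 74 animals

Round 1: Ashgrove=13 Briarlake=21 Cedarfen=20 Dunmere=17 Fernhollow=3 → close Briarlake (overflow 7)
  21÷4 = 5 each, +1 to first 1
Round 2: Ashgrove=19 Cedarfen=25 Dunmere=22 Fernhollow=8 → close Ashgrove (overflow 10)
  19÷3 = 6 each, +1 to first 1
Round 3: Cedarfen=32 Dunmere=28 Fernhollow=14 → close Cedarfen (overflow 17)
  32÷2 = 16 each, +1 to first 0
Round 4: Dunmere=44 Fernhollow=30 → close Dunmere (overflow 32)
  44÷1 = 44 each, +1 to first 0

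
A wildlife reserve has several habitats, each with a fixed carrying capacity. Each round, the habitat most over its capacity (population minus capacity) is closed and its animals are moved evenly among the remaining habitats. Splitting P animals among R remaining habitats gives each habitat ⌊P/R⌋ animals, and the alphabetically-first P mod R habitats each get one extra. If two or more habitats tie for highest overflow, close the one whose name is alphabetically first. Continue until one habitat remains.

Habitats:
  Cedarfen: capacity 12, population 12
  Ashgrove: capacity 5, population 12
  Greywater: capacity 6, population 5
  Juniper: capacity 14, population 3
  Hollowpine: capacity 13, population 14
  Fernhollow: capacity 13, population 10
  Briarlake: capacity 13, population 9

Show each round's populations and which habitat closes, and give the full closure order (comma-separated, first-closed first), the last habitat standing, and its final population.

Closure order: Ashgrove, Hollowpine, Cedarfen, Greywater, Briarlake, Fernhollow
Last habitat: Juniper with 65 animals

Round 1: Ashgrove=12 Briarlake=9 Cedarfen=12 Fernhollow=10 Greywater=5 Hollowpine=14 Juniper=3 → close Ashgrove (overflow 7)
  12÷6 = 2 each, +1 to first 0
Round 2: Briarlake=11 Cedarfen=14 Fernhollow=12 Greywater=7 Hollowpine=16 Juniper=5 → close Hollowpine (overflow 3)
  16÷5 = 3 each, +1 to first 1
Round 3: Briarlake=15 Cedarfen=17 Fernhollow=15 Greywater=10 Juniper=8 → close Cedarfen (overflow 5)
  17÷4 = 4 each, +1 to first 1
Round 4: Briarlake=20 Fernhollow=19 Greywater=14 Juniper=12 → close Greywater (overflow 8)
  14÷3 = 4 each, +1 to first 2
Round 5: Briarlake=25 Fernhollow=24 Juniper=16 → close Briarlake (overflow 12)
  25÷2 = 12 each, +1 to first 1
Round 6: Fernhollow=37 Juniper=28 → close Fernhollow (overflow 24)
  37÷1 = 37 each, +1 to first 0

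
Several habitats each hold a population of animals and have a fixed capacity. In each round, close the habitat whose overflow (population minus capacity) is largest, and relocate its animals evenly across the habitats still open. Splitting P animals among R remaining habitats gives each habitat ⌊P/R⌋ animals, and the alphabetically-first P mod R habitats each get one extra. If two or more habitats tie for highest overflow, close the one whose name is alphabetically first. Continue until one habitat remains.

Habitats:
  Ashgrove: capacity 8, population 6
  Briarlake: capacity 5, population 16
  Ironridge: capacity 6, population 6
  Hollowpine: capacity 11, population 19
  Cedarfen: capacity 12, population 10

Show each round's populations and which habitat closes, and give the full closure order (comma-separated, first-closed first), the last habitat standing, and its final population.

Closure order: Briarlake, Hollowpine, Ironridge, Ashgrove
Last habitat: Cedarfen with 57 animals

Round 1: Ashgrove=6 Briarlake=16 Cedarfen=10 Hollowpine=19 Ironridge=6 → close Briarlake (overflow 11)
  16÷4 = 4 each, +1 to first 0
Round 2: Ashgrove=10 Cedarfen=14 Hollowpine=23 Ironridge=10 → close Hollowpine (overflow 12)
  23÷3 = 7 each, +1 to first 2
Round 3: Ashgrove=18 Cedarfen=22 Ironridge=17 → close Ironridge (overflow 11)
  17÷2 = 8 each, +1 to first 1
Round 4: Ashgrove=27 Cedarfen=30 → close Ashgrove (overflow 19)
  27÷1 = 27 each, +1 to first 0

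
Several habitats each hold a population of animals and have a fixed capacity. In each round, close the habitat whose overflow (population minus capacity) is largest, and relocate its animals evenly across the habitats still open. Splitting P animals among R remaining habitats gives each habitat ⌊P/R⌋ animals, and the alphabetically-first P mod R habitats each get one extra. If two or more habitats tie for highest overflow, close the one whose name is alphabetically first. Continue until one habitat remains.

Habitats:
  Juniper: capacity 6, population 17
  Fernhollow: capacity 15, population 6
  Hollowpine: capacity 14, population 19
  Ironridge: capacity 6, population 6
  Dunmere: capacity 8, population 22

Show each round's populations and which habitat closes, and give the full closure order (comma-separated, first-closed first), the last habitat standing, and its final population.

Closure order: Dunmere, Juniper, Hollowpine, Ironridge
Last habitat: Fernhollow with 70 animals

Round 1: Dunmere=22 Fernhollow=6 Hollowpine=19 Ironridge=6 Juniper=17 → close Dunmere (overflow 14)
  22÷4 = 5 each, +1 to first 2
Round 2: Fernhollow=12 Hollowpine=25 Ironridge=11 Juniper=22 → close Juniper (overflow 16)
  22÷3 = 7 each, +1 to first 1
Round 3: Fernhollow=20 Hollowpine=32 Ironridge=18 → close Hollowpine (overflow 18)
  32÷2 = 16 each, +1 to first 0
Round 4: Fernhollow=36 Ironridge=34 → close Ironridge (overflow 28)
  34÷1 = 34 each, +1 to first 0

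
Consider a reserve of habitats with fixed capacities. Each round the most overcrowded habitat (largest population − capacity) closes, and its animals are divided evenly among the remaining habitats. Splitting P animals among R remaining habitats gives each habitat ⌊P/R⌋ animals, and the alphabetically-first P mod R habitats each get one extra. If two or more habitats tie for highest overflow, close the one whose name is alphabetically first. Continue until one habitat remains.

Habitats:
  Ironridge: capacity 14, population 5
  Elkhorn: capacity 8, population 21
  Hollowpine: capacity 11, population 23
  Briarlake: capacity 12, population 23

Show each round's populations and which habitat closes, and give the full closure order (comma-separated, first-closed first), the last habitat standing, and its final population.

Closure order: Elkhorn, Hollowpine, Briarlake
Last habitat: Ironridge with 72 animals

Round 1: Briarlake=23 Elkhorn=21 Hollowpine=23 Ironridge=5 → close Elkhorn (overflow 13)
  21÷3 = 7 each, +1 to first 0
Round 2: Briarlake=30 Hollowpine=30 Ironridge=12 → close Hollowpine (overflow 19)
  30÷2 = 15 each, +1 to first 0
Round 3: Briarlake=45 Ironridge=27 → close Briarlake (overflow 33)
  45÷1 = 45 each, +1 to first 0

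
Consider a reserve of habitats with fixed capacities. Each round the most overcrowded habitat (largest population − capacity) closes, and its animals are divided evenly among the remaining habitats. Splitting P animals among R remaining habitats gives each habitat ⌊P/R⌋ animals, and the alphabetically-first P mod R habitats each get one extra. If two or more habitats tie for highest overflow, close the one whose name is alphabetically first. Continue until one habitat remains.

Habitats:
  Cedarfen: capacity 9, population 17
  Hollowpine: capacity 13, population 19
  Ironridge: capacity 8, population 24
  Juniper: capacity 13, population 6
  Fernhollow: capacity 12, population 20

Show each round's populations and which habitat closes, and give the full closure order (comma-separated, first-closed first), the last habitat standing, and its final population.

Closure order: Ironridge, Cedarfen, Fernhollow, Hollowpine
Last habitat: Juniper with 86 animals

Round 1: Cedarfen=17 Fernhollow=20 Hollowpine=19 Ironridge=24 Juniper=6 → close Ironridge (overflow 16)
  24÷4 = 6 each, +1 to first 0
Round 2: Cedarfen=23 Fernhollow=26 Hollowpine=25 Juniper=12 → close Cedarfen (overflow 14)
  23÷3 = 7 each, +1 to first 2
Round 3: Fernhollow=34 Hollowpine=33 Juniper=19 → close Fernhollow (overflow 22)
  34÷2 = 17 each, +1 to first 0
Round 4: Hollowpine=50 Juniper=36 → close Hollowpine (overflow 37)
  50÷1 = 50 each, +1 to first 0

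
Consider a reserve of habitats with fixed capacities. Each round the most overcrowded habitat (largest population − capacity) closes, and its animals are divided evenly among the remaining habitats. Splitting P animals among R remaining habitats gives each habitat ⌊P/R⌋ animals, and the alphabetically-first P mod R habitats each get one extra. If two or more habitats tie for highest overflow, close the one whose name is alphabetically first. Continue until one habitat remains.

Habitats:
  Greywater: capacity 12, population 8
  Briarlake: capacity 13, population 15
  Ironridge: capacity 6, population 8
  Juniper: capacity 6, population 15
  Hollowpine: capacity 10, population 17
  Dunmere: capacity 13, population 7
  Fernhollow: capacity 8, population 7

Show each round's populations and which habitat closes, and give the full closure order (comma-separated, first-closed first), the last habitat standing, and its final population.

Closure order: Juniper, Hollowpine, Briarlake, Fernhollow, Ironridge, Dunmere
Last habitat: Greywater with 77 animals

Round 1: Briarlake=15 Dunmere=7 Fernhollow=7 Greywater=8 Hollowpine=17 Ironridge=8 Juniper=15 → close Juniper (overflow 9)
  15÷6 = 2 each, +1 to first 3
Round 2: Briarlake=18 Dunmere=10 Fernhollow=10 Greywater=10 Hollowpine=19 Ironridge=10 → close Hollowpine (overflow 9)
  19÷5 = 3 each, +1 to first 4
Round 3: Briarlake=22 Dunmere=14 Fernhollow=14 Greywater=14 Ironridge=13 → close Briarlake (overflow 9)
  22÷4 = 5 each, +1 to first 2
Round 4: Dunmere=20 Fernhollow=20 Greywater=19 Ironridge=18 → close Fernhollow (overflow 12)
  20÷3 = 6 each, +1 to first 2
Round 5: Dunmere=27 Greywater=26 Ironridge=24 → close Ironridge (overflow 18)
  24÷2 = 12 each, +1 to first 0
Round 6: Dunmere=39 Greywater=38 → close Dunmere (overflow 26)
  39÷1 = 39 each, +1 to first 0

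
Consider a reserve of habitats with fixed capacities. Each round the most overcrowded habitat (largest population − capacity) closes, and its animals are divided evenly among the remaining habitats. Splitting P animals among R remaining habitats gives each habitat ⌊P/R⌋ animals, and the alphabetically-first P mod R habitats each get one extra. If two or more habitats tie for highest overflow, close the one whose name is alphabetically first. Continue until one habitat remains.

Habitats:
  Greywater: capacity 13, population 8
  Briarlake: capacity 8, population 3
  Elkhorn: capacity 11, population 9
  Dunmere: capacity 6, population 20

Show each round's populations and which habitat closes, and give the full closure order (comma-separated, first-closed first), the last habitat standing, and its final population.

Closure order: Dunmere, Elkhorn, Briarlake
Last habitat: Greywater with 40 animals

Round 1: Briarlake=3 Dunmere=20 Elkhorn=9 Greywater=8 → close Dunmere (overflow 14)
  20÷3 = 6 each, +1 to first 2
Round 2: Briarlake=10 Elkhorn=16 Greywater=14 → close Elkhorn (overflow 5)
  16÷2 = 8 each, +1 to first 0
Round 3: Briarlake=18 Greywater=22 → close Briarlake (overflow 10)
  18÷1 = 18 each, +1 to first 0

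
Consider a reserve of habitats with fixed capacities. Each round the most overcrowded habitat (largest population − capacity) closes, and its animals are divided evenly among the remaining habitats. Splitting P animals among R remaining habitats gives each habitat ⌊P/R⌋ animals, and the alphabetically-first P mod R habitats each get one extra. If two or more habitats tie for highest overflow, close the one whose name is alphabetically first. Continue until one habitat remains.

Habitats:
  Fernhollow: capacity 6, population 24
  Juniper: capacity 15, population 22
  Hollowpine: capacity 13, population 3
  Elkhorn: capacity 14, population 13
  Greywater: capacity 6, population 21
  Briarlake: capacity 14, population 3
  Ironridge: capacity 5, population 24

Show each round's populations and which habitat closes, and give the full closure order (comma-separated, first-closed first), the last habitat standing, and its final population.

Closure order: Ironridge, Fernhollow, Greywater, Juniper, Elkhorn, Briarlake
Last habitat: Hollowpine with 110 animals

Round 1: Briarlake=3 Elkhorn=13 Fernhollow=24 Greywater=21 Hollowpine=3 Ironridge=24 Juniper=22 → close Ironridge (overflow 19)
  24÷6 = 4 each, +1 to first 0
Round 2: Briarlake=7 Elkhorn=17 Fernhollow=28 Greywater=25 Hollowpine=7 Juniper=26 → close Fernhollow (overflow 22)
  28÷5 = 5 each, +1 to first 3
Round 3: Briarlake=13 Elkhorn=23 Greywater=31 Hollowpine=12 Juniper=31 → close Greywater (overflow 25)
  31÷4 = 7 each, +1 to first 3
Round 4: Briarlake=21 Elkhorn=31 Hollowpine=20 Juniper=38 → close Juniper (overflow 23)
  38÷3 = 12 each, +1 to first 2
Round 5: Briarlake=34 Elkhorn=44 Hollowpine=32 → close Elkhorn (overflow 30)
  44÷2 = 22 each, +1 to first 0
Round 6: Briarlake=56 Hollowpine=54 → close Briarlake (overflow 42)
  56÷1 = 56 each, +1 to first 0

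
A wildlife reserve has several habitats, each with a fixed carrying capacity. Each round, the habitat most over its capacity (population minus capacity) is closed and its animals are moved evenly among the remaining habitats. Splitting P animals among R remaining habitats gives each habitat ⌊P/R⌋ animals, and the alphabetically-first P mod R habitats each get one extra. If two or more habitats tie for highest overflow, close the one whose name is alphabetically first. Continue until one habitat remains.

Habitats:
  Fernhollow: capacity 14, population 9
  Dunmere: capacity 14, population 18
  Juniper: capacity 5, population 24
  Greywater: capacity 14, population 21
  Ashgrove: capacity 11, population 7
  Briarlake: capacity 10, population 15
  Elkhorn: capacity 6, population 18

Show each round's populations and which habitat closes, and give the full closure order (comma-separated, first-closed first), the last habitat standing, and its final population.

Round 1: Ashgrove=7 Briarlake=15 Dunmere=18 Elkhorn=18 Fernhollow=9 Greywater=21 Juniper=24 → close Juniper (overflow 19)
  24÷6 = 4 each, +1 to first 0
Round 2: Ashgrove=11 Briarlake=19 Dunmere=22 Elkhorn=22 Fernhollow=13 Greywater=25 → close Elkhorn (overflow 16)
  22÷5 = 4 each, +1 to first 2
Round 3: Ashgrove=16 Briarlake=24 Dunmere=26 Fernhollow=17 Greywater=29 → close Greywater (overflow 15)
  29÷4 = 7 each, +1 to first 1
Round 4: Ashgrove=24 Briarlake=31 Dunmere=33 Fernhollow=24 → close Briarlake (overflow 21)
  31÷3 = 10 each, +1 to first 1
Round 5: Ashgrove=35 Dunmere=43 Fernhollow=34 → close Dunmere (overflow 29)
  43÷2 = 21 each, +1 to first 1
Round 6: Ashgrove=57 Fernhollow=55 → close Ashgrove (overflow 46)
  57÷1 = 57 each, +1 to first 0

Closure order: Juniper, Elkhorn, Greywater, Briarlake, Dunmere, Ashgrove
Last habitat: Fernhollow with 112 animals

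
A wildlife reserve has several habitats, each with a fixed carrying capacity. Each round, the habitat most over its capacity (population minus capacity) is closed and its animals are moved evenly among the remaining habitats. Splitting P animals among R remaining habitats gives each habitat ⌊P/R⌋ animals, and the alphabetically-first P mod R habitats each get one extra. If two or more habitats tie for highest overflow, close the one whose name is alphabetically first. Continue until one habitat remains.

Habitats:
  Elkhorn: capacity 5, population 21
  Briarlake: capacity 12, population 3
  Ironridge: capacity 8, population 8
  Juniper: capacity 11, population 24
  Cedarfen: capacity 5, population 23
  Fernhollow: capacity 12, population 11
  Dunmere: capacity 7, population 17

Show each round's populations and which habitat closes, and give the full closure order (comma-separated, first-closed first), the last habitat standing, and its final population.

Round 1: Briarlake=3 Cedarfen=23 Dunmere=17 Elkhorn=21 Fernhollow=11 Ironridge=8 Juniper=24 → close Cedarfen (overflow 18)
  23÷6 = 3 each, +1 to first 5
Round 2: Briarlake=7 Dunmere=21 Elkhorn=25 Fernhollow=15 Ironridge=12 Juniper=27 → close Elkhorn (overflow 20)
  25÷5 = 5 each, +1 to first 0
Round 3: Briarlake=12 Dunmere=26 Fernhollow=20 Ironridge=17 Juniper=32 → close Juniper (overflow 21)
  32÷4 = 8 each, +1 to first 0
Round 4: Briarlake=20 Dunmere=34 Fernhollow=28 Ironridge=25 → close Dunmere (overflow 27)
  34÷3 = 11 each, +1 to first 1
Round 5: Briarlake=32 Fernhollow=39 Ironridge=36 → close Ironridge (overflow 28)
  36÷2 = 18 each, +1 to first 0
Round 6: Briarlake=50 Fernhollow=57 → close Fernhollow (overflow 45)
  57÷1 = 57 each, +1 to first 0

Closure order: Cedarfen, Elkhorn, Juniper, Dunmere, Ironridge, Fernhollow
Last habitat: Briarlake with 107 animals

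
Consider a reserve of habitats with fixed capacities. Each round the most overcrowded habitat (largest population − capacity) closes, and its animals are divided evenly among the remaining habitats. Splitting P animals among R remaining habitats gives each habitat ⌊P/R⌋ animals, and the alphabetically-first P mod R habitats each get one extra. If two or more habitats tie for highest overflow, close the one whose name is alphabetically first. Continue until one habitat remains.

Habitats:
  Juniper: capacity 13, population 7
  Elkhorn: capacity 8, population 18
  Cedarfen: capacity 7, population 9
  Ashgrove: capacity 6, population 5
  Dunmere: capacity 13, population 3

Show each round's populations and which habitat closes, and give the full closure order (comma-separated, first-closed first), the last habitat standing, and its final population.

Closure order: Elkhorn, Cedarfen, Ashgrove, Juniper
Last habitat: Dunmere with 42 animals

Round 1: Ashgrove=5 Cedarfen=9 Dunmere=3 Elkhorn=18 Juniper=7 → close Elkhorn (overflow 10)
  18÷4 = 4 each, +1 to first 2
Round 2: Ashgrove=10 Cedarfen=14 Dunmere=7 Juniper=11 → close Cedarfen (overflow 7)
  14÷3 = 4 each, +1 to first 2
Round 3: Ashgrove=15 Dunmere=12 Juniper=15 → close Ashgrove (overflow 9)
  15÷2 = 7 each, +1 to first 1
Round 4: Dunmere=20 Juniper=22 → close Juniper (overflow 9)
  22÷1 = 22 each, +1 to first 0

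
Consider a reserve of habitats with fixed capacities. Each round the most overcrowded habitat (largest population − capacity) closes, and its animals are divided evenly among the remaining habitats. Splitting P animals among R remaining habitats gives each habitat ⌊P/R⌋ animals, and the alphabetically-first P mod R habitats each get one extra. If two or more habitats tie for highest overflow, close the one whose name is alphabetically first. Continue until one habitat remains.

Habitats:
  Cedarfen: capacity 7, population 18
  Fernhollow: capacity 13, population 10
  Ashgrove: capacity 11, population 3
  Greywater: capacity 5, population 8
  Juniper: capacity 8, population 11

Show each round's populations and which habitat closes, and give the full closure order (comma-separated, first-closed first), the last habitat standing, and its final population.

Round 1: Ashgrove=3 Cedarfen=18 Fernhollow=10 Greywater=8 Juniper=11 → close Cedarfen (overflow 11)
  18÷4 = 4 each, +1 to first 2
Round 2: Ashgrove=8 Fernhollow=15 Greywater=12 Juniper=15 → close Greywater (overflow 7)
  12÷3 = 4 each, +1 to first 0
Round 3: Ashgrove=12 Fernhollow=19 Juniper=19 → close Juniper (overflow 11)
  19÷2 = 9 each, +1 to first 1
Round 4: Ashgrove=22 Fernhollow=28 → close Fernhollow (overflow 15)
  28÷1 = 28 each, +1 to first 0

Closure order: Cedarfen, Greywater, Juniper, Fernhollow
Last habitat: Ashgrove with 50 animals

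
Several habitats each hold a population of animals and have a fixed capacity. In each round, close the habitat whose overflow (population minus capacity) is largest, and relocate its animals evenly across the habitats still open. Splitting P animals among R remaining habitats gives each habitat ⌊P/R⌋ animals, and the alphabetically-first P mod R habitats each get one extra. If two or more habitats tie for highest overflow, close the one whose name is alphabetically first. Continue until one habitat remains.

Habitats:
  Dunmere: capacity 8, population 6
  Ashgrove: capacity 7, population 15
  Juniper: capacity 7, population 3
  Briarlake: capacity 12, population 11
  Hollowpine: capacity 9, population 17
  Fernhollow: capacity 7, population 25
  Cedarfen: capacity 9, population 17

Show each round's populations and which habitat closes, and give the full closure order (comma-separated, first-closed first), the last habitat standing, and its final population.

Round 1: Ashgrove=15 Briarlake=11 Cedarfen=17 Dunmere=6 Fernhollow=25 Hollowpine=17 Juniper=3 → close Fernhollow (overflow 18)
  25÷6 = 4 each, +1 to first 1
Round 2: Ashgrove=20 Briarlake=15 Cedarfen=21 Dunmere=10 Hollowpine=21 Juniper=7 → close Ashgrove (overflow 13)
  20÷5 = 4 each, +1 to first 0
Round 3: Briarlake=19 Cedarfen=25 Dunmere=14 Hollowpine=25 Juniper=11 → close Cedarfen (overflow 16)
  25÷4 = 6 each, +1 to first 1
Round 4: Briarlake=26 Dunmere=20 Hollowpine=31 Juniper=17 → close Hollowpine (overflow 22)
  31÷3 = 10 each, +1 to first 1
Round 5: Briarlake=37 Dunmere=30 Juniper=27 → close Briarlake (overflow 25)
  37÷2 = 18 each, +1 to first 1
Round 6: Dunmere=49 Juniper=45 → close Dunmere (overflow 41)
  49÷1 = 49 each, +1 to first 0

Closure order: Fernhollow, Ashgrove, Cedarfen, Hollowpine, Briarlake, Dunmere
Last habitat: Juniper with 94 animals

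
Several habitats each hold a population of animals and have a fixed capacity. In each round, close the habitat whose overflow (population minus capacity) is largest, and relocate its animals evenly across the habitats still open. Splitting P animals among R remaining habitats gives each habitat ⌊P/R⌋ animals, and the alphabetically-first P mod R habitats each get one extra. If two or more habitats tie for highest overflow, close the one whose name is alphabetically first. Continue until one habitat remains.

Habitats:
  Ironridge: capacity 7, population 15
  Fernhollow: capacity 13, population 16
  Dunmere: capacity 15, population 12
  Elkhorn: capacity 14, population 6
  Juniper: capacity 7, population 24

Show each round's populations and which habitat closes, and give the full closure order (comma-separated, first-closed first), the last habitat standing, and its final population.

Round 1: Dunmere=12 Elkhorn=6 Fernhollow=16 Ironridge=15 Juniper=24 → close Juniper (overflow 17)
  24÷4 = 6 each, +1 to first 0
Round 2: Dunmere=18 Elkhorn=12 Fernhollow=22 Ironridge=21 → close Ironridge (overflow 14)
  21÷3 = 7 each, +1 to first 0
Round 3: Dunmere=25 Elkhorn=19 Fernhollow=29 → close Fernhollow (overflow 16)
  29÷2 = 14 each, +1 to first 1
Round 4: Dunmere=40 Elkhorn=33 → close Dunmere (overflow 25)
  40÷1 = 40 each, +1 to first 0

Closure order: Juniper, Ironridge, Fernhollow, Dunmere
Last habitat: Elkhorn with 73 animals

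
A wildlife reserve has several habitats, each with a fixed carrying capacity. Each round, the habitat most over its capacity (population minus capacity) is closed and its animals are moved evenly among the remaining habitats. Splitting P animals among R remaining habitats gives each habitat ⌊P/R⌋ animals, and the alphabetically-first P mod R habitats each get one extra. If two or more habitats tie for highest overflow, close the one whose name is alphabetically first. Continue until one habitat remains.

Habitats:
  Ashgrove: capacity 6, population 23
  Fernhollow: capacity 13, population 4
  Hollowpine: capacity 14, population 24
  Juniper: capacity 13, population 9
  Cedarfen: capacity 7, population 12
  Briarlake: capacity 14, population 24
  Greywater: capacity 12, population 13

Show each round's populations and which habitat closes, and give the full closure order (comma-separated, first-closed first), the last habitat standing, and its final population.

Round 1: Ashgrove=23 Briarlake=24 Cedarfen=12 Fernhollow=4 Greywater=13 Hollowpine=24 Juniper=9 → close Ashgrove (overflow 17)
  23÷6 = 3 each, +1 to first 5
Round 2: Briarlake=28 Cedarfen=16 Fernhollow=8 Greywater=17 Hollowpine=28 Juniper=12 → close Briarlake (overflow 14)
  28÷5 = 5 each, +1 to first 3
Round 3: Cedarfen=22 Fernhollow=14 Greywater=23 Hollowpine=33 Juniper=17 → close Hollowpine (overflow 19)
  33÷4 = 8 each, +1 to first 1
Round 4: Cedarfen=31 Fernhollow=22 Greywater=31 Juniper=25 → close Cedarfen (overflow 24)
  31÷3 = 10 each, +1 to first 1
Round 5: Fernhollow=33 Greywater=41 Juniper=35 → close Greywater (overflow 29)
  41÷2 = 20 each, +1 to first 1
Round 6: Fernhollow=54 Juniper=55 → close Juniper (overflow 42)
  55÷1 = 55 each, +1 to first 0

Closure order: Ashgrove, Briarlake, Hollowpine, Cedarfen, Greywater, Juniper
Last habitat: Fernhollow with 109 animals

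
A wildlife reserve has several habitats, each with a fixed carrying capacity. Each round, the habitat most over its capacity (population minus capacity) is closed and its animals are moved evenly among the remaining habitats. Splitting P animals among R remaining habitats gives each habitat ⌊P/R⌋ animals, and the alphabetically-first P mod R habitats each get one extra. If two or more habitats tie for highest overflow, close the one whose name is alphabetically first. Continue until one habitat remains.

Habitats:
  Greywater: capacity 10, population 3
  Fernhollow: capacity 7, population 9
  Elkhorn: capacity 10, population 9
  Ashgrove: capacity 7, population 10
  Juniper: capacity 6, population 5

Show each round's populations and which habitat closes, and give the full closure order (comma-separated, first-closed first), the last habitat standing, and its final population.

Closure order: Ashgrove, Fernhollow, Elkhorn, Juniper
Last habitat: Greywater with 36 animals

Round 1: Ashgrove=10 Elkhorn=9 Fernhollow=9 Greywater=3 Juniper=5 → close Ashgrove (overflow 3)
  10÷4 = 2 each, +1 to first 2
Round 2: Elkhorn=12 Fernhollow=12 Greywater=5 Juniper=7 → close Fernhollow (overflow 5)
  12÷3 = 4 each, +1 to first 0
Round 3: Elkhorn=16 Greywater=9 Juniper=11 → close Elkhorn (overflow 6)
  16÷2 = 8 each, +1 to first 0
Round 4: Greywater=17 Juniper=19 → close Juniper (overflow 13)
  19÷1 = 19 each, +1 to first 0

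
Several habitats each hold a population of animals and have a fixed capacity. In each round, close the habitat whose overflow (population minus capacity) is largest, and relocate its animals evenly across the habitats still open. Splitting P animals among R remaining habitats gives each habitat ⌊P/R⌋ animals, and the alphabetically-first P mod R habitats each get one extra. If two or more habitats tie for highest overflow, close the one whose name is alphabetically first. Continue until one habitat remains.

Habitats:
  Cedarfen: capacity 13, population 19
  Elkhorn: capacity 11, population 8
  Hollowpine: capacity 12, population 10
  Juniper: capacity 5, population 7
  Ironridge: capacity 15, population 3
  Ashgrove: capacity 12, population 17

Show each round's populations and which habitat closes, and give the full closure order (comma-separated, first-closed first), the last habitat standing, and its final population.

Round 1: Ashgrove=17 Cedarfen=19 Elkhorn=8 Hollowpine=10 Ironridge=3 Juniper=7 → close Cedarfen (overflow 6)
  19÷5 = 3 each, +1 to first 4
Round 2: Ashgrove=21 Elkhorn=12 Hollowpine=14 Ironridge=7 Juniper=10 → close Ashgrove (overflow 9)
  21÷4 = 5 each, +1 to first 1
Round 3: Elkhorn=18 Hollowpine=19 Ironridge=12 Juniper=15 → close Juniper (overflow 10)
  15÷3 = 5 each, +1 to first 0
Round 4: Elkhorn=23 Hollowpine=24 Ironridge=17 → close Elkhorn (overflow 12)
  23÷2 = 11 each, +1 to first 1
Round 5: Hollowpine=36 Ironridge=28 → close Hollowpine (overflow 24)
  36÷1 = 36 each, +1 to first 0

Closure order: Cedarfen, Ashgrove, Juniper, Elkhorn, Hollowpine
Last habitat: Ironridge with 64 animals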